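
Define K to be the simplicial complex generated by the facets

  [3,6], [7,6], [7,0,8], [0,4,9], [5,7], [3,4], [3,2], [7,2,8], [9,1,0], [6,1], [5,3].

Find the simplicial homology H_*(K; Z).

H_0 ≅ Z,  H_1 ≅ Z^4,  H_2 = 0.

Take the total order 0 < 1 < 2 < 3 < 4 < 5 < 6 < 7 < 8 < 9 on the vertex set. Then K (dimension 2) consists of the simplices:

  0-simplices (10): [0], [1], [2], [3], [4], [5], [6], [7], [8], [9]
  1-simplices (17): [0,1], [0,4], [0,7], [0,8], [0,9], [1,6], [1,9], [2,3], [2,7], [2,8], [3,4], [3,5], [3,6], [4,9], [5,7], [6,7], [7,8]
  2-simplices (4): [0,1,9], [0,4,9], [0,7,8], [2,7,8]

so the chain groups are C_0 ≅ Z^10, C_1 ≅ Z^17, C_2 ≅ Z^4.

∂_1: C_1 → C_0 is given by ∂[p,q] = [q] − [p].
The resulting 10×17 matrix has rank 9, and its Smith normal form has invariant factors (1,1,1,1,1,1,1,1,1).

∂_2: C_2 → C_1 sends each 2-simplex [p,q,r] to [q,r] − [p,r] + [p,q]. For instance
  ∂[0,1,9] = [1,9] − [0,9] + [0,1],
  ∂[0,4,9] = [4,9] − [0,9] + [0,4].
The 17×4 boundary matrix has rank 4 and Smith normal form diag(1,1,1,1).

Reading off H_k = ker ∂_k / im ∂_{k+1}:

  H_0: rank C_0 − rank ∂_1 = 10 − 9 = 1, and the invariant factors of ∂_1 are all 1, so H_0 = Z.
  H_1: rank ker ∂_1 − rank ∂_2 = (17 − 9) − 4 = 4, and the invariant factors of ∂_2 are all 1, so H_1 = Z^4.
  H_2: rank ker ∂_2 − rank ∂_3 = (4 − 4) − 0 = 0, and there is no ∂_3, so H_2 = 0.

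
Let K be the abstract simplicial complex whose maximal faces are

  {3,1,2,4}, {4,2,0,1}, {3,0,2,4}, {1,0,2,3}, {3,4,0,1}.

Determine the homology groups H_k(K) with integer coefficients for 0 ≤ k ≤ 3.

H_0 ≅ Z,  H_1 = 0,  H_2 = 0,  H_3 ≅ Z.

We work with the vertex ordering 0 < 1 < 2 < 3 < 4. The simplices of K, each written with vertices in increasing order, are:

  0-simplices (5): [0], [1], [2], [3], [4]
  1-simplices (10): [0,1], [0,2], [0,3], [0,4], [1,2], [1,3], [1,4], [2,3], [2,4], [3,4]
  2-simplices (10): [0,1,2], [0,1,3], [0,1,4], [0,2,3], [0,2,4], [0,3,4], [1,2,3], [1,2,4], [1,3,4], [2,3,4]
  3-simplices (5): [0,1,2,3], [0,1,2,4], [0,1,3,4], [0,2,3,4], [1,2,3,4]

so the chain groups are C_0 ≅ Z^5, C_1 ≅ Z^10, C_2 ≅ Z^10, C_3 ≅ Z^5.

The boundary map ∂_1: C_1 → C_0 is given by ∂[p,q] = [q] − [p]. For instance
  ∂[1,3] = [3] − [1].
The 5×10 boundary matrix has rank 4 and Smith normal form diag(1,1,1,1).

The boundary map ∂_2: C_2 → C_1 sends each 2-simplex [p,q,r] to [q,r] − [p,r] + [p,q]. For instance
  ∂[0,1,2] = [1,2] − [0,2] + [0,1],
  ∂[0,2,3] = [2,3] − [0,3] + [0,2].
This gives a 10×10 integer matrix of rank 6; reducing to Smith normal form yields diagonal entries (1,1,1,1,1,1).

The boundary map ∂_3: C_3 → C_2 sends each 3-simplex σ to the alternating sum Σ_i (−1)^i (σ with its i-th vertex removed). For instance
  ∂[0,1,2,4] = [1,2,4] − [0,2,4] + [0,1,4] − [0,1,2],
  ∂[0,1,3,4] = [1,3,4] − [0,3,4] + [0,1,4] − [0,1,3].
The 10×5 boundary matrix has rank 4 and Smith normal form diag(1,1,1,1).

Reading off H_k = ker ∂_k / im ∂_{k+1}:

  H_0: rank C_0 − rank ∂_1 = 5 − 4 = 1, and the invariant factors of ∂_1 are all 1, so H_0 = Z.
  H_1: rank ker ∂_1 − rank ∂_2 = (10 − 4) − 6 = 0, and the invariant factors of ∂_2 are all 1, so H_1 = 0.
  H_2: rank ker ∂_2 − rank ∂_3 = (10 − 6) − 4 = 0, and the invariant factors of ∂_3 are all 1, so H_2 = 0.
  H_3: rank ker ∂_3 − rank ∂_4 = (5 − 4) − 0 = 1, and there is no ∂_4, so H_3 = Z.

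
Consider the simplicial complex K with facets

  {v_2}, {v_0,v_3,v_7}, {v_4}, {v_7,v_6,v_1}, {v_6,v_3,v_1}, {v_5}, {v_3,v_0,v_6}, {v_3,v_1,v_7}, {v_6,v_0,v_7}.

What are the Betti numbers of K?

We work with the vertex ordering v_0 < v_1 < v_2 < v_3 < v_4 < v_5 < v_6 < v_7. The simplices of K, each written with vertices in increasing order, are:

  0-simplices (8): [v_0], [v_1], [v_2], [v_3], [v_4], [v_5], [v_6], [v_7]
  1-simplices (9): [v_0,v_3], [v_0,v_6], [v_0,v_7], [v_1,v_3], [v_1,v_6], [v_1,v_7], [v_3,v_6], [v_3,v_7], [v_6,v_7]
  2-simplices (6): [v_0,v_3,v_6], [v_0,v_3,v_7], [v_0,v_6,v_7], [v_1,v_3,v_6], [v_1,v_3,v_7], [v_1,v_6,v_7]

giving chain groups C_0 ≅ Z^8, C_1 ≅ Z^9, C_2 ≅ Z^6.

Boundary ∂_1: C_1 → C_0 maps an edge to its endpoints' difference, ∂[p,q] = q − p.
The 8×9 boundary matrix has rank 4 and Smith normal form diag(1,1,1,1).

∂_2: C_2 → C_1 maps a triangle to the signed sum of its edges. For instance
  ∂[v_0,v_3,v_7] = [v_3,v_7] − [v_0,v_7] + [v_0,v_3],
  ∂[v_1,v_3,v_6] = [v_3,v_6] − [v_1,v_6] + [v_1,v_3].
The resulting 9×6 matrix has rank 5, and its Smith normal form has invariant factors (1,1,1,1,1).

Now H_k = ker ∂_k / im ∂_{k+1}, so:

  H_0: rank C_0 − rank ∂_1 = 8 − 4 = 4, and the invariant factors of ∂_1 are all 1, so H_0 = Z^4.
  H_1: rank ker ∂_1 − rank ∂_2 = (9 − 4) − 5 = 0, and the invariant factors of ∂_2 are all 1, so H_1 = 0.
  H_2: rank ker ∂_2 − rank ∂_3 = (6 − 5) − 0 = 1, and there is no ∂_3, so H_2 = Z.

Hence the Betti numbers are b_0 = 4, b_1 = 0, b_2 = 1.

b_0 = 4, b_1 = 0, b_2 = 1.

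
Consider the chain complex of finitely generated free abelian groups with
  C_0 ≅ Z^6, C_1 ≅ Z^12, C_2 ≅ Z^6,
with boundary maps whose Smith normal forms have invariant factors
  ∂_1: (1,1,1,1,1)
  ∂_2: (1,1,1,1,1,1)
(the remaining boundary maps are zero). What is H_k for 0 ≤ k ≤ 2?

H_0: b_0 = 6 − 0 − 5 = 1; torsion from ∂_1 factors > 1: none. So H_0 ≅ Z.
H_1: b_1 = 12 − 5 − 6 = 1; torsion from ∂_2 factors > 1: none. So H_1 ≅ Z.
H_2: b_2 = 6 − 6 − 0 = 0; torsion from ∂_3 factors > 1: none. So H_2 ≅ 0.

H_0 ≅ Z,  H_1 ≅ Z,  H_2 = 0.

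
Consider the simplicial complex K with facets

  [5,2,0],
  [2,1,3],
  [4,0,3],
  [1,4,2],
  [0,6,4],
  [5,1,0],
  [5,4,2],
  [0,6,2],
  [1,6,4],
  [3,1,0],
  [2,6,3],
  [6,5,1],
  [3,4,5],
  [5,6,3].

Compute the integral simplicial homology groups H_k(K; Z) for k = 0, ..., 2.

H_0 ≅ Z,  H_1 ≅ Z^2,  H_2 ≅ Z.

K has 7 vertices, 21 edges, 14 triangles.
rank ∂_0 = 0, rank ∂_1 = 6 ⇒ b_0 = 7 − 0 − 6 = 1; all invariant factors of ∂_1 are 1 so no torsion. So H_0 ≅ Z.
rank ∂_1 = 6, rank ∂_2 = 13 ⇒ b_1 = 21 − 6 − 13 = 2; all invariant factors of ∂_2 are 1 so no torsion. So H_1 ≅ Z^2.
rank ∂_2 = 13, rank ∂_3 = 0 ⇒ b_2 = 14 − 13 − 0 = 1. So H_2 ≅ Z.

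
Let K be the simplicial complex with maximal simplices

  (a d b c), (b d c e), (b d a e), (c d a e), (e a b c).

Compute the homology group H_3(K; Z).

Fix the vertex order a < b < c < d < e and write every simplex with vertices in increasing order. Then dim K = 3 and the simplices of K are:

  0-simplices (5): a, b, c, d, e
  1-simplices (10): ab, ac, ad, ae, bc, bd, be, cd, ce, de
  2-simplices (10): abc, abd, abe, acd, ace, ade, bcd, bce, bde, cde
  3-simplices (5): abcd, abce, abde, acde, bcde

giving chain groups C_0 ≅ Z^5, C_1 ≅ Z^10, C_2 ≅ Z^10, C_3 ≅ Z^5.

Boundary ∂_1: C_1 → C_0 sends each edge [p,q] (with p < q) to q − p. For instance
  ∂cd = d − c.
This gives a 5×10 integer matrix of rank 4; reducing to Smith normal form yields diagonal entries (1,1,1,1).

The boundary map ∂_2: C_2 → C_1 sends each 2-simplex [p,q,r] to [q,r] − [p,r] + [p,q]. For instance
  ∂ace = ce − ae + ac,
  ∂acd = cd − ad + ac.
The resulting 10×10 matrix has rank 6, and its Smith normal form has invariant factors (1,1,1,1,1,1).

The boundary map ∂_3: C_3 → C_2 sends each 3-simplex σ to the alternating sum Σ_i (−1)^i (σ with its i-th vertex removed). For instance
  ∂bcde = cde − bde + bce − bcd,
  ∂abcd = bcd − acd + abd − abc.
This gives a 10×5 integer matrix of rank 4; reducing to Smith normal form yields diagonal entries (1,1,1,1).

Now H_k = ker ∂_k / im ∂_{k+1}, so:

  H_3: rank ker ∂_3 − rank ∂_4 = (5 − 4) − 0 = 1, and there is no ∂_4, so H_3 = Z.

H_3 = Z.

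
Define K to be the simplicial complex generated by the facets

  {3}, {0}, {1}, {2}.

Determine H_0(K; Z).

H_0 = Z^4.

We work with the vertex ordering 0 < 1 < 2 < 3. The simplices of K, each written with vertices in increasing order, are:

  0-simplices (4): [0], [1], [2], [3]

so the chain groups are C_0 ≅ Z^4.

From H_k ≅ ker(∂_k) / im(∂_{k+1}) we obtain:

  H_0: rank C_0 − rank ∂_1 = 4 − 0 = 4, and there is no ∂_1, so H_0 ≅ Z^4.

(K is a triangulation of a set of 4 points.)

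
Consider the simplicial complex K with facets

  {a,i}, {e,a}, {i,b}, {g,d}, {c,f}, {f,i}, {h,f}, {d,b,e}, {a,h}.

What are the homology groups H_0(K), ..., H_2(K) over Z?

H_0 ≅ Z,  H_1 ≅ Z^2,  H_2 = 0.

K has 9 vertices, 11 edges, 1 triangle.
rank ∂_0 = 0, rank ∂_1 = 8 ⇒ b_0 = 9 − 0 − 8 = 1; all invariant factors of ∂_1 are 1 so no torsion. So H_0 = Z.
rank ∂_1 = 8, rank ∂_2 = 1 ⇒ b_1 = 11 − 8 − 1 = 2; all invariant factors of ∂_2 are 1 so no torsion. So H_1 = Z^2.
rank ∂_2 = 1, rank ∂_3 = 0 ⇒ b_2 = 1 − 1 − 0 = 0. So H_2 = 0.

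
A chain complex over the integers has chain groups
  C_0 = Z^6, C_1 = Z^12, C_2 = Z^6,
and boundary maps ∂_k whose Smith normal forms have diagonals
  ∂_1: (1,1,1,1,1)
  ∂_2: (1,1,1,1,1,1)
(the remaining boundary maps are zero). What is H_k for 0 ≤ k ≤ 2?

H_0 = Z,  H_1 = Z,  H_2 = 0.

H_0: b_0 = 6 − 0 − 5 = 1; torsion from ∂_1 factors > 1: none. So H_0 = Z.
H_1: b_1 = 12 − 5 − 6 = 1; torsion from ∂_2 factors > 1: none. So H_1 = Z.
H_2: b_2 = 6 − 6 − 0 = 0; torsion from ∂_3 factors > 1: none. So H_2 = 0.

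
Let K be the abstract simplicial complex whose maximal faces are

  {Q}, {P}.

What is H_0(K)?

Fix the vertex order P < Q and write every simplex with vertices in increasing order. Then dim K = 0 and the simplices of K are:

  0-simplices (2): P, Q

so the chain groups are C_0 ≅ Z^2.

Computing H_k = (kernel of ∂_k) / (image of ∂_{k+1}):

  H_0: rank C_0 − rank ∂_1 = 2 − 0 = 2, and there is no ∂_1, so H_0 ≅ Z^2.

H_0 ≅ Z^2.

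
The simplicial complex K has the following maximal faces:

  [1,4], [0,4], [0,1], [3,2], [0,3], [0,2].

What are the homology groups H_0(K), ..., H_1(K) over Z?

Take the total order 0 < 1 < 2 < 3 < 4 on the vertex set. Then K (dimension 1) consists of the simplices:

  0-simplices (5): [0], [1], [2], [3], [4]
  1-simplices (6): [0,1], [0,2], [0,3], [0,4], [1,4], [2,3]

giving chain groups C_0 ≅ Z^5, C_1 ≅ Z^6.

∂_1: C_1 → C_0 is given by ∂[p,q] = [q] − [p]. For instance
  ∂[0,3] = [3] − [0].
As a 5×6 matrix over Z this has rank 4, with invariant factors (1,1,1,1).

From H_k ≅ ker(∂_k) / im(∂_{k+1}) we obtain:

  H_0: rank C_0 − rank ∂_1 = 5 − 4 = 1, and the invariant factors of ∂_1 are all 1, so H_0 = Z.
  H_1: rank ker ∂_1 − rank ∂_2 = (6 − 4) − 0 = 2, and there is no ∂_2, so H_1 = Z^2.

H_0 ≅ Z,  H_1 ≅ Z^2.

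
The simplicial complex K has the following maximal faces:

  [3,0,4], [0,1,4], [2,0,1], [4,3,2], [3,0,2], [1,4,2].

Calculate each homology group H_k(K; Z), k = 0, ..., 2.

H_0 ≅ Z,  H_1 = 0,  H_2 ≅ Z.

K has 5 vertices, 9 edges, 6 triangles.
rank ∂_0 = 0, rank ∂_1 = 4 ⇒ b_0 = 5 − 0 − 4 = 1; all invariant factors of ∂_1 are 1 so no torsion. So H_0 = Z.
rank ∂_1 = 4, rank ∂_2 = 5 ⇒ b_1 = 9 − 4 − 5 = 0; all invariant factors of ∂_2 are 1 so no torsion. So H_1 = 0.
rank ∂_2 = 5, rank ∂_3 = 0 ⇒ b_2 = 6 − 5 − 0 = 1. So H_2 = Z.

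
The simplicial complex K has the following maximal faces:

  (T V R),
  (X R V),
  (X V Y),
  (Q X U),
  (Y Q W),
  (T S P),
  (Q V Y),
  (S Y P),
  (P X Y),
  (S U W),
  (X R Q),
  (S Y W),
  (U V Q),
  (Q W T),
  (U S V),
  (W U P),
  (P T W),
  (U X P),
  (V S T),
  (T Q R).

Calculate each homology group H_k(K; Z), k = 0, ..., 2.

H_0 ≅ Z,  H_1 ≅ Z ⊕ Z/2,  H_2 = 0.

Fix the vertex order P < Q < R < S < T < U < V < W < X < Y and write every simplex with vertices in increasing order. Then dim K = 2 and the simplices of K are:

  0-simplices (10): P, Q, R, S, T, U, V, W, X, Y
  1-simplices (30): PS, PT, PU, PW, PX, PY, QR, QT, QU, QV, QW, QX, QY, RT, RV, RX, ST, SU, SV, SW, SY, TV, TW, UV, UW, UX, VX, VY, WY, XY
  2-simplices (20): PST, PSY, PTW, PUW, PUX, PXY, QRT, QRX, QTW, QUV, QUX, QVY, QWY, RTV, RVX, STV, SUV, SUW, SWY, VXY

Hence C_0 ≅ Z^10, C_1 ≅ Z^30, C_2 ≅ Z^20.

The boundary map ∂_1: C_1 → C_0 is given by ∂[p,q] = [q] − [p]. For instance
  ∂RV = V − R.
This gives a 10×30 integer matrix of rank 9; reducing to Smith normal form yields diagonal entries (1,1,1,1,1,1,1,1,1).

The boundary map ∂_2: C_2 → C_1 maps a triangle to the signed sum of its edges. For instance
  ∂QUV = UV − QV + QU,
  ∂PST = ST − PT + PS.
This gives a 30×20 integer matrix of rank 20; reducing to Smith normal form yields diagonal entries (1,1,1,1,1,1,1,1,1,1,1,1,1,1,1,1,1,1,1,2).

From H_k ≅ ker(∂_k) / im(∂_{k+1}) we obtain:

  H_0: rank C_0 − rank ∂_1 = 10 − 9 = 1, and the invariant factors of ∂_1 are all 1, so H_0 ≅ Z.
  H_1: rank ker ∂_1 − rank ∂_2 = (30 − 9) − 20 = 1, and ∂_2 has invariant factor 2 > 1, so H_1 ≅ Z ⊕ Z/2.
  H_2: rank ker ∂_2 − rank ∂_3 = (20 − 20) − 0 = 0, and there is no ∂_3, so H_2 ≅ 0.

(K is a triangulation of the Klein bottle.)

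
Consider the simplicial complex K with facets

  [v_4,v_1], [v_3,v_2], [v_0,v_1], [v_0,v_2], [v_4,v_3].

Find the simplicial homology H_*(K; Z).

H_0 = Z,  H_1 = Z.

Fix the vertex order v_0 < v_1 < v_2 < v_3 < v_4 and write every simplex with vertices in increasing order. Then dim K = 1 and the simplices of K are:

  0-simplices (5): [v_0], [v_1], [v_2], [v_3], [v_4]
  1-simplices (5): [v_0,v_1], [v_0,v_2], [v_1,v_4], [v_2,v_3], [v_3,v_4]

Hence C_0 ≅ Z^5, C_1 ≅ Z^5.

The boundary map ∂_1: C_1 → C_0 maps an edge to its endpoints' difference, ∂[p,q] = q − p.
This gives a 5×5 integer matrix of rank 4; reducing to Smith normal form yields diagonal entries (1,1,1,1).

Computing H_k = (kernel of ∂_k) / (image of ∂_{k+1}):

  H_0: rank C_0 − rank ∂_1 = 5 − 4 = 1, and the invariant factors of ∂_1 are all 1, so H_0 = Z.
  H_1: rank ker ∂_1 − rank ∂_2 = (5 − 4) − 0 = 1, and there is no ∂_2, so H_1 = Z.

As a check, the Euler characteristic is 5 − 5 = 0, which agrees with 1 − 1 = 0.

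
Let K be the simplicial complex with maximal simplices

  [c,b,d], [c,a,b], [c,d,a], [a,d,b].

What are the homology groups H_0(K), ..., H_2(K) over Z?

H_0 = Z,  H_1 = 0,  H_2 = Z.

Order the vertices as a < b < c < d. Listing each simplex with vertices in this order, K has dimension 2 with simplices:

  0-simplices (4): a, b, c, d
  1-simplices (6): ab, ac, ad, bc, bd, cd
  2-simplices (4): abc, abd, acd, bcd

so the chain groups are C_0 ≅ Z^4, C_1 ≅ Z^6, C_2 ≅ Z^4.

Boundary ∂_1: C_1 → C_0 is given by ∂[p,q] = [q] − [p]. For instance
  ∂ac = c − a.
The 4×6 boundary matrix has rank 3 and Smith normal form diag(1,1,1).

The boundary map ∂_2: C_2 → C_1 maps a triangle to the signed sum of its edges. For instance
  ∂acd = cd − ad + ac,
  ∂abc = bc − ac + ab.
As a 6×4 matrix over Z this has rank 3, with invariant factors (1,1,1).

From H_k ≅ ker(∂_k) / im(∂_{k+1}) we obtain:

  H_0: rank C_0 − rank ∂_1 = 4 − 3 = 1, and the invariant factors of ∂_1 are all 1, so H_0 = Z.
  H_1: rank ker ∂_1 − rank ∂_2 = (6 − 3) − 3 = 0, and the invariant factors of ∂_2 are all 1, so H_1 = 0.
  H_2: rank ker ∂_2 − rank ∂_3 = (4 − 3) − 0 = 1, and there is no ∂_3, so H_2 = Z.

As a check, the Euler characteristic is 4 − 6 + 4 = 2, which agrees with 1 − 0 + 1 = 2.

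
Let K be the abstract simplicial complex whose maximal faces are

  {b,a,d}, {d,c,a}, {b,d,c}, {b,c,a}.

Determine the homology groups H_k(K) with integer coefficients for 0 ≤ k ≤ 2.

H_0 ≅ Z,  H_1 = 0,  H_2 ≅ Z.

Order the vertices as a < b < c < d. Listing each simplex with vertices in this order, K has dimension 2 with simplices:

  0-simplices (4): a, b, c, d
  1-simplices (6): ab, ac, ad, bc, bd, cd
  2-simplices (4): abc, abd, acd, bcd

Hence C_0 ≅ Z^4, C_1 ≅ Z^6, C_2 ≅ Z^4.

Boundary ∂_1: C_1 → C_0 maps an edge to its endpoints' difference, ∂[p,q] = q − p. For instance
  ∂ad = d − a.
This gives a 4×6 integer matrix of rank 3; reducing to Smith normal form yields diagonal entries (1,1,1).

Boundary ∂_2: C_2 → C_1 acts by ∂[p,q,r] = [q,r] − [p,r] + [p,q]. For instance
  ∂abd = bd − ad + ab,
  ∂acd = cd − ad + ac.
As a 6×4 matrix over Z this has rank 3, with invariant factors (1,1,1).

Now H_k = ker ∂_k / im ∂_{k+1}, so:

  H_0: rank C_0 − rank ∂_1 = 4 − 3 = 1, and the invariant factors of ∂_1 are all 1, so H_0 = Z.
  H_1: rank ker ∂_1 − rank ∂_2 = (6 − 3) − 3 = 0, and the invariant factors of ∂_2 are all 1, so H_1 = 0.
  H_2: rank ker ∂_2 − rank ∂_3 = (4 − 3) − 0 = 1, and there is no ∂_3, so H_2 = Z.

(K is a triangulation of the 2-sphere S^2.)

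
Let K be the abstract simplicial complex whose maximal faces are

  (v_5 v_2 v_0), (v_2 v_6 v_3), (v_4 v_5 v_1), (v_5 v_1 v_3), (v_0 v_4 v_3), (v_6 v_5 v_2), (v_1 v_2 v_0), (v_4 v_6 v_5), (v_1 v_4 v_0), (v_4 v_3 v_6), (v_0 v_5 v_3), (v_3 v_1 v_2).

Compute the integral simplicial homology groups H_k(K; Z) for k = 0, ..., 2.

H_0 ≅ Z,  H_1 ≅ Z/2,  H_2 = 0.

Order the vertices as v_0 < v_1 < v_2 < v_3 < v_4 < v_5 < v_6. Listing each simplex with vertices in this order, K has dimension 2 with simplices:

  0-simplices (7): [v_0], [v_1], [v_2], [v_3], [v_4], [v_5], [v_6]
  1-simplices (18): (18 of them)
  2-simplices (12): (12 of them)

Hence C_0 ≅ Z^7, C_1 ≅ Z^18, C_2 ≅ Z^12.

Boundary ∂_1: C_1 → C_0 sends each edge [p,q] (with p < q) to q − p. For instance
  ∂[v_5,v_6] = [v_6] − [v_5].
As a 7×18 matrix over Z this has rank 6, with invariant factors (1,1,1,1,1,1).

Boundary ∂_2: C_2 → C_1 acts by ∂[p,q,r] = [q,r] − [p,r] + [p,q]. For instance
  ∂[v_2,v_5,v_6] = [v_5,v_6] − [v_2,v_6] + [v_2,v_5],
  ∂[v_0,v_3,v_4] = [v_3,v_4] − [v_0,v_4] + [v_0,v_3].
The resulting 18×12 matrix has rank 12, and its Smith normal form has invariant factors (1,1,1,1,1,1,1,1,1,1,1,2).

Computing H_k = (kernel of ∂_k) / (image of ∂_{k+1}):

  H_0: rank C_0 − rank ∂_1 = 7 − 6 = 1, and the invariant factors of ∂_1 are all 1, so H_0 = Z.
  H_1: rank ker ∂_1 − rank ∂_2 = (18 − 6) − 12 = 0, and ∂_2 has invariant factor 2 > 1, so H_1 = Z/2.
  H_2: rank ker ∂_2 − rank ∂_3 = (12 − 12) − 0 = 0, and there is no ∂_3, so H_2 = 0.

As a check, the Euler characteristic is 7 − 18 + 12 = 1, which agrees with 1 − 0 + 0 = 1.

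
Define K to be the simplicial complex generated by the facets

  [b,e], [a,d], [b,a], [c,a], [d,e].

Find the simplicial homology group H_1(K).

K has 5 vertices, 5 edges.
rank ∂_1 = 4, rank ∂_2 = 0 ⇒ b_1 = 5 − 4 − 0 = 1. So H_1 = Z.

H_1 = Z.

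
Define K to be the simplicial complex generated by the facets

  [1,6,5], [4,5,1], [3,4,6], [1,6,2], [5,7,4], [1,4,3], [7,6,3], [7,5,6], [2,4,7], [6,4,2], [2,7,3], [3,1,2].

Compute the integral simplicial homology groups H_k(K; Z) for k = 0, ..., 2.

Take the total order 1 < 2 < 3 < 4 < 5 < 6 < 7 on the vertex set. Then K (dimension 2) consists of the simplices:

  0-simplices (7): [1], [2], [3], [4], [5], [6], [7]
  1-simplices (18): [1,2], [1,3], [1,4], [1,5], [1,6], [2,3], [2,4], [2,6], [2,7], [3,4], [3,6], [3,7], [4,5], [4,6], [4,7], [5,6], [5,7], [6,7]
  2-simplices (12): [1,2,3], [1,2,6], [1,3,4], [1,4,5], [1,5,6], [2,3,7], [2,4,6], [2,4,7], [3,4,6], [3,6,7], [4,5,7], [5,6,7]

so the chain groups are C_0 ≅ Z^7, C_1 ≅ Z^18, C_2 ≅ Z^12.

∂_1: C_1 → C_0 sends each edge [p,q] (with p < q) to q − p. For instance
  ∂[3,6] = [6] − [3].
The resulting 7×18 matrix has rank 6, and its Smith normal form has invariant factors (1,1,1,1,1,1).

The boundary map ∂_2: C_2 → C_1 acts by ∂[p,q,r] = [q,r] − [p,r] + [p,q]. For instance
  ∂[4,5,7] = [5,7] − [4,7] + [4,5],
  ∂[2,4,7] = [4,7] − [2,7] + [2,4].
The 18×12 boundary matrix has rank 12 and Smith normal form diag(1,1,1,1,1,1,1,1,1,1,1,2).

From H_k ≅ ker(∂_k) / im(∂_{k+1}) we obtain:

  H_0: rank C_0 − rank ∂_1 = 7 − 6 = 1, and the invariant factors of ∂_1 are all 1, so H_0 = Z.
  H_1: rank ker ∂_1 − rank ∂_2 = (18 − 6) − 12 = 0, and ∂_2 has invariant factor 2 > 1, so H_1 = Z_2.
  H_2: rank ker ∂_2 − rank ∂_3 = (12 − 12) − 0 = 0, and there is no ∂_3, so H_2 = 0.

(K is a triangulation of the real projective plane RP^2.)

H_0 = Z,  H_1 = Z_2,  H_2 = 0.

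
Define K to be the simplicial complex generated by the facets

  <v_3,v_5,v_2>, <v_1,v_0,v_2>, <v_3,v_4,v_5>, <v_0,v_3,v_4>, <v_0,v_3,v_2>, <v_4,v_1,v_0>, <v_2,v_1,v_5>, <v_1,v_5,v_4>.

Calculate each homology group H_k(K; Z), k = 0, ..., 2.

H_0 ≅ Z,  H_1 = 0,  H_2 ≅ Z.

Take the total order v_0 < v_1 < v_2 < v_3 < v_4 < v_5 on the vertex set. Then K (dimension 2) consists of the simplices:

  0-simplices (6): [v_0], [v_1], [v_2], [v_3], [v_4], [v_5]
  1-simplices (12): [v_0,v_1], [v_0,v_2], [v_0,v_3], [v_0,v_4], [v_1,v_2], [v_1,v_4], [v_1,v_5], [v_2,v_3], [v_2,v_5], [v_3,v_4], [v_3,v_5], [v_4,v_5]
  2-simplices (8): [v_0,v_1,v_2], [v_0,v_1,v_4], [v_0,v_2,v_3], [v_0,v_3,v_4], [v_1,v_2,v_5], [v_1,v_4,v_5], [v_2,v_3,v_5], [v_3,v_4,v_5]

so the chain groups are C_0 ≅ Z^6, C_1 ≅ Z^12, C_2 ≅ Z^8.

∂_1: C_1 → C_0 sends each edge [p,q] (with p < q) to q − p.
The 6×12 boundary matrix has rank 5 and Smith normal form diag(1,1,1,1,1).

Boundary ∂_2: C_2 → C_1 acts by ∂[p,q,r] = [q,r] − [p,r] + [p,q]. For instance
  ∂[v_0,v_3,v_4] = [v_3,v_4] − [v_0,v_4] + [v_0,v_3],
  ∂[v_1,v_2,v_5] = [v_2,v_5] − [v_1,v_5] + [v_1,v_2].
This gives a 12×8 integer matrix of rank 7; reducing to Smith normal form yields diagonal entries (1,1,1,1,1,1,1).

Now H_k = ker ∂_k / im ∂_{k+1}, so:

  H_0: rank C_0 − rank ∂_1 = 6 − 5 = 1, and the invariant factors of ∂_1 are all 1, so H_0 = Z.
  H_1: rank ker ∂_1 − rank ∂_2 = (12 − 5) − 7 = 0, and the invariant factors of ∂_2 are all 1, so H_1 = 0.
  H_2: rank ker ∂_2 − rank ∂_3 = (8 − 7) − 0 = 1, and there is no ∂_3, so H_2 = Z.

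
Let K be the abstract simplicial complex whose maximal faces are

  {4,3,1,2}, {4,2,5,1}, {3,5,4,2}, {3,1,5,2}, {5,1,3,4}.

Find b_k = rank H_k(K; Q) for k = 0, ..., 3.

Fix the vertex order 1 < 2 < 3 < 4 < 5 and write every simplex with vertices in increasing order. Then dim K = 3 and the simplices of K are:

  0-simplices (5): [1], [2], [3], [4], [5]
  1-simplices (10): [1,2], [1,3], [1,4], [1,5], [2,3], [2,4], [2,5], [3,4], [3,5], [4,5]
  2-simplices (10): [1,2,3], [1,2,4], [1,2,5], [1,3,4], [1,3,5], [1,4,5], [2,3,4], [2,3,5], [2,4,5], [3,4,5]
  3-simplices (5): [1,2,3,4], [1,2,3,5], [1,2,4,5], [1,3,4,5], [2,3,4,5]

giving chain groups C_0 ≅ Z^5, C_1 ≅ Z^10, C_2 ≅ Z^10, C_3 ≅ Z^5.

The boundary map ∂_1: C_1 → C_0 sends each edge [p,q] (with p < q) to q − p. For instance
  ∂[1,2] = [2] − [1].
As a 5×10 matrix over Z this has rank 4, with invariant factors (1,1,1,1).

Boundary ∂_2: C_2 → C_1 maps a triangle to the signed sum of its edges. For instance
  ∂[2,3,4] = [3,4] − [2,4] + [2,3],
  ∂[2,4,5] = [4,5] − [2,5] + [2,4].
This gives a 10×10 integer matrix of rank 6; reducing to Smith normal form yields diagonal entries (1,1,1,1,1,1).

The boundary map ∂_3: C_3 → C_2 sends each 3-simplex σ to the alternating sum Σ_i (−1)^i (σ with its i-th vertex removed). For instance
  ∂[2,3,4,5] = [3,4,5] − [2,4,5] + [2,3,5] − [2,3,4],
  ∂[1,3,4,5] = [3,4,5] − [1,4,5] + [1,3,5] − [1,3,4].
As a 10×5 matrix over Z this has rank 4, with invariant factors (1,1,1,1).

Now H_k = ker ∂_k / im ∂_{k+1}, so:

  H_0: rank C_0 − rank ∂_1 = 5 − 4 = 1, and the invariant factors of ∂_1 are all 1, so H_0 = Z.
  H_1: rank ker ∂_1 − rank ∂_2 = (10 − 4) − 6 = 0, and the invariant factors of ∂_2 are all 1, so H_1 = 0.
  H_2: rank ker ∂_2 − rank ∂_3 = (10 − 6) − 4 = 0, and the invariant factors of ∂_3 are all 1, so H_2 = 0.
  H_3: rank ker ∂_3 − rank ∂_4 = (5 − 4) − 0 = 1, and there is no ∂_4, so H_3 = Z.

(K is a triangulation of the 3-sphere S^3.)

Hence the Betti numbers are b_0 = 1, b_1 = 0, b_2 = 0, b_3 = 1.

b_0 = 1, b_1 = 0, b_2 = 0, b_3 = 1.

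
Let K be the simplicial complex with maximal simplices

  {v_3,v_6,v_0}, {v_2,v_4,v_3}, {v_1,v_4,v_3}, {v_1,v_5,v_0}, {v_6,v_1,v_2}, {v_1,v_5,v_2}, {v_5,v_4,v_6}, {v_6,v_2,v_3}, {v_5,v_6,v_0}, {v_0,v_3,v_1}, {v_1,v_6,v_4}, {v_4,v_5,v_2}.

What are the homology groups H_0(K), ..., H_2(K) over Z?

H_0 = Z,  H_1 = Z/2,  H_2 = 0.

K has 7 vertices, 18 edges, 12 triangles.
rank ∂_0 = 0, rank ∂_1 = 6 ⇒ b_0 = 7 − 0 − 6 = 1; all invariant factors of ∂_1 are 1 so no torsion. So H_0 ≅ Z.
rank ∂_1 = 6, rank ∂_2 = 12 ⇒ b_1 = 18 − 6 − 12 = 0; ∂_2 has invariant factor(s) [2] giving torsion. So H_1 ≅ Z/2.
rank ∂_2 = 12, rank ∂_3 = 0 ⇒ b_2 = 12 − 12 − 0 = 0. So H_2 ≅ 0.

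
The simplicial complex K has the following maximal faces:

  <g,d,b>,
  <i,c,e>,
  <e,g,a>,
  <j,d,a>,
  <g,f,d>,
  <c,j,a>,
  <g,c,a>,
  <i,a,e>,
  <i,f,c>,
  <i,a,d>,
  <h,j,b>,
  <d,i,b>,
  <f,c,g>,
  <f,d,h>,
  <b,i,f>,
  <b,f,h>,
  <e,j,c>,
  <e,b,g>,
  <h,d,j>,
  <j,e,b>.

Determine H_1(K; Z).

Fix the vertex order a < b < c < d < e < f < g < h < i < j and write every simplex with vertices in increasing order. Then dim K = 2 and the simplices of K are:

  0-simplices (10): a, b, c, d, e, f, g, h, i, j
  1-simplices (30): ac, ad, ae, ag, ai, aj, bd, be, bf, bg, bh, bi, bj, ce, cf, cg, ci, cj, df, dg, dh, di, dj, eg, ei, ej, fg, fh, fi, hj
  2-simplices (20): acg, acj, adi, adj, aeg, aei, bdg, bdi, beg, bej, bfh, bfi, bhj, cei, cej, cfg, cfi, dfg, dfh, dhj

Hence C_0 ≅ Z^10, C_1 ≅ Z^30, C_2 ≅ Z^20.

∂_1: C_1 → C_0 maps an edge to its endpoints' difference, ∂[p,q] = q − p.
As a 10×30 matrix over Z this has rank 9, with invariant factors (1,1,1,1,1,1,1,1,1).

∂_2: C_2 → C_1 sends each 2-simplex [p,q,r] to [q,r] − [p,r] + [p,q]. For instance
  ∂aei = ei − ai + ae,
  ∂aeg = eg − ag + ae.
The resulting 30×20 matrix has rank 20, and its Smith normal form has invariant factors (1,1,1,1,1,1,1,1,1,1,1,1,1,1,1,1,1,1,1,2).

Reading off H_k = ker ∂_k / im ∂_{k+1}:

  H_1: rank ker ∂_1 − rank ∂_2 = (30 − 9) − 20 = 1, and ∂_2 has invariant factor 2 > 1, so H_1 = Z ⊕ Z/2.

(K is a triangulation of the Klein bottle.)

H_1 = Z ⊕ Z/2.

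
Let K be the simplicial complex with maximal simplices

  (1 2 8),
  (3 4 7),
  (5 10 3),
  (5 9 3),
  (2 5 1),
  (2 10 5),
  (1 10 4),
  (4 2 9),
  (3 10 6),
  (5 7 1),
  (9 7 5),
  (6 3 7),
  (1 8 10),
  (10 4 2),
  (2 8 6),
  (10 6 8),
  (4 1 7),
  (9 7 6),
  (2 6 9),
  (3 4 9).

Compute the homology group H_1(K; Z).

H_1 ≅ Z × Z/2.

We work with the vertex ordering 1 < 2 < 3 < 4 < 5 < 6 < 7 < 8 < 9 < 10. The simplices of K, each written with vertices in increasing order, are:

  0-simplices (10): [1], [2], [3], [4], [5], [6], [7], [8], [9], [10]
  1-simplices (30): (30 of them)
  2-simplices (20): (20 of them)

giving chain groups C_0 ≅ Z^10, C_1 ≅ Z^30, C_2 ≅ Z^20.

∂_1: C_1 → C_0 sends each edge [p,q] (with p < q) to q − p. For instance
  ∂[1,8] = [8] − [1].
As a 10×30 matrix over Z this has rank 9, with invariant factors (1,1,1,1,1,1,1,1,1).

∂_2: C_2 → C_1 maps a triangle to the signed sum of its edges. For instance
  ∂[2,4,9] = [4,9] − [2,9] + [2,4],
  ∂[1,5,7] = [5,7] − [1,7] + [1,5].
The 30×20 boundary matrix has rank 20 and Smith normal form diag(1,1,1,1,1,1,1,1,1,1,1,1,1,1,1,1,1,1,1,2).

Reading off H_k = ker ∂_k / im ∂_{k+1}:

  H_1: rank ker ∂_1 − rank ∂_2 = (30 − 9) − 20 = 1, and ∂_2 has invariant factor 2 > 1, so H_1 ≅ Z × Z/2.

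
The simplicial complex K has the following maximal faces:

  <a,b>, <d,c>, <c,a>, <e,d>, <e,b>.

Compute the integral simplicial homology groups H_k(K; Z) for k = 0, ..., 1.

H_0 ≅ Z,  H_1 ≅ Z.

Take the total order a < b < c < d < e on the vertex set. Then K (dimension 1) consists of the simplices:

  0-simplices (5): a, b, c, d, e
  1-simplices (5): ab, ac, be, cd, de

Hence C_0 ≅ Z^5, C_1 ≅ Z^5.

∂_1: C_1 → C_0 is given by ∂[p,q] = [q] − [p]. For instance
  ∂de = e − d.
This gives a 5×5 integer matrix of rank 4; reducing to Smith normal form yields diagonal entries (1,1,1,1).

Now H_k = ker ∂_k / im ∂_{k+1}, so:

  H_0: rank C_0 − rank ∂_1 = 5 − 4 = 1, and the invariant factors of ∂_1 are all 1, so H_0 ≅ Z.
  H_1: rank ker ∂_1 − rank ∂_2 = (5 − 4) − 0 = 1, and there is no ∂_2, so H_1 ≅ Z.

As a check, the Euler characteristic is 5 − 5 = 0, which agrees with 1 − 1 = 0.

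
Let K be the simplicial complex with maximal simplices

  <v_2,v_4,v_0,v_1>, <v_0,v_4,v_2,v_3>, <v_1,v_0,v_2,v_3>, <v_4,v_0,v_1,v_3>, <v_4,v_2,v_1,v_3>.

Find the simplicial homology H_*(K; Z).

Take the total order v_0 < v_1 < v_2 < v_3 < v_4 on the vertex set. Then K (dimension 3) consists of the simplices:

  0-simplices (5): [v_0], [v_1], [v_2], [v_3], [v_4]
  1-simplices (10): [v_0,v_1], [v_0,v_2], [v_0,v_3], [v_0,v_4], [v_1,v_2], [v_1,v_3], [v_1,v_4], [v_2,v_3], [v_2,v_4], [v_3,v_4]
  2-simplices (10): [v_0,v_1,v_2], [v_0,v_1,v_3], [v_0,v_1,v_4], [v_0,v_2,v_3], [v_0,v_2,v_4], [v_0,v_3,v_4], [v_1,v_2,v_3], [v_1,v_2,v_4], [v_1,v_3,v_4], [v_2,v_3,v_4]
  3-simplices (5): [v_0,v_1,v_2,v_3], [v_0,v_1,v_2,v_4], [v_0,v_1,v_3,v_4], [v_0,v_2,v_3,v_4], [v_1,v_2,v_3,v_4]

Hence C_0 ≅ Z^5, C_1 ≅ Z^10, C_2 ≅ Z^10, C_3 ≅ Z^5.

∂_1: C_1 → C_0 maps an edge to its endpoints' difference, ∂[p,q] = q − p.
The 5×10 boundary matrix has rank 4 and Smith normal form diag(1,1,1,1).

The boundary map ∂_2: C_2 → C_1 sends each 2-simplex [p,q,r] to [q,r] − [p,r] + [p,q]. For instance
  ∂[v_0,v_2,v_4] = [v_2,v_4] − [v_0,v_4] + [v_0,v_2],
  ∂[v_1,v_2,v_3] = [v_2,v_3] − [v_1,v_3] + [v_1,v_2].
As a 10×10 matrix over Z this has rank 6, with invariant factors (1,1,1,1,1,1).

∂_3: C_3 → C_2 sends each 3-simplex σ to the alternating sum Σ_i (−1)^i (σ with its i-th vertex removed). For instance
  ∂[v_0,v_2,v_3,v_4] = [v_2,v_3,v_4] − [v_0,v_3,v_4] + [v_0,v_2,v_4] − [v_0,v_2,v_3],
  ∂[v_0,v_1,v_3,v_4] = [v_1,v_3,v_4] − [v_0,v_3,v_4] + [v_0,v_1,v_4] − [v_0,v_1,v_3].
The resulting 10×5 matrix has rank 4, and its Smith normal form has invariant factors (1,1,1,1).

Reading off H_k = ker ∂_k / im ∂_{k+1}:

  H_0: rank C_0 − rank ∂_1 = 5 − 4 = 1, and the invariant factors of ∂_1 are all 1, so H_0 ≅ Z.
  H_1: rank ker ∂_1 − rank ∂_2 = (10 − 4) − 6 = 0, and the invariant factors of ∂_2 are all 1, so H_1 ≅ 0.
  H_2: rank ker ∂_2 − rank ∂_3 = (10 − 6) − 4 = 0, and the invariant factors of ∂_3 are all 1, so H_2 ≅ 0.
  H_3: rank ker ∂_3 − rank ∂_4 = (5 − 4) − 0 = 1, and there is no ∂_4, so H_3 ≅ Z.

H_0 = Z,  H_1 = 0,  H_2 = 0,  H_3 = Z.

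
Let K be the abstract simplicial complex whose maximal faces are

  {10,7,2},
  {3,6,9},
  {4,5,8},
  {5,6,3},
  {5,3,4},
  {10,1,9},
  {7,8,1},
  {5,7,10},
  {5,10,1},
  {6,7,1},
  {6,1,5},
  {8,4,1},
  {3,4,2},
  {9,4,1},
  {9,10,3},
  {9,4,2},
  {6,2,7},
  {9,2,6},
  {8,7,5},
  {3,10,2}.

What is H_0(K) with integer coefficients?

Take the total order 1 < 2 < 3 < 4 < 5 < 6 < 7 < 8 < 9 < 10 on the vertex set. Then K (dimension 2) consists of the simplices:

  0-simplices (10): [1], [2], [3], [4], [5], [6], [7], [8], [9], [10]
  1-simplices (30): (30 of them)
  2-simplices (20): (20 of them)

so the chain groups are C_0 ≅ Z^10, C_1 ≅ Z^30, C_2 ≅ Z^20.

Boundary ∂_1: C_1 → C_0 maps an edge to its endpoints' difference, ∂[p,q] = q − p.
As a 10×30 matrix over Z this has rank 9, with invariant factors (1,1,1,1,1,1,1,1,1).

The boundary map ∂_2: C_2 → C_1 acts by ∂[p,q,r] = [q,r] − [p,r] + [p,q]. For instance
  ∂[3,6,9] = [6,9] − [3,9] + [3,6],
  ∂[1,5,10] = [5,10] − [1,10] + [1,5].
This gives a 30×20 integer matrix of rank 20; reducing to Smith normal form yields diagonal entries (1,1,1,1,1,1,1,1,1,1,1,1,1,1,1,1,1,1,1,2).

Reading off H_k = ker ∂_k / im ∂_{k+1}:

  H_0: rank C_0 − rank ∂_1 = 10 − 9 = 1, and the invariant factors of ∂_1 are all 1, so H_0 ≅ Z.

(K is a triangulation of the Klein bottle.)

H_0 ≅ Z.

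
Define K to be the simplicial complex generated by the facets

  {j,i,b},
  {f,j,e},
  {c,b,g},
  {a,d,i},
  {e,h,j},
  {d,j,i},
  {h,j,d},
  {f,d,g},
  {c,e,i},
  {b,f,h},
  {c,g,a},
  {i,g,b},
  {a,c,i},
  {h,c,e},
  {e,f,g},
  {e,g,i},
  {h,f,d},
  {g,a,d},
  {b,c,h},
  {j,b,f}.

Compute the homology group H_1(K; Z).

H_1 = Z ⊕ Z/2Z.

K has 10 vertices, 30 edges, 20 triangles.
rank ∂_1 = 9, rank ∂_2 = 20 ⇒ b_1 = 30 − 9 − 20 = 1; ∂_2 has invariant factor(s) [2] giving torsion. So H_1 = Z ⊕ Z/2Z.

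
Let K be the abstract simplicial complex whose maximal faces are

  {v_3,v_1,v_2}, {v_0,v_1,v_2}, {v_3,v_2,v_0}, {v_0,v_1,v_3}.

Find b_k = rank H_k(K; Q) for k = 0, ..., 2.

b_0 = 1, b_1 = 0, b_2 = 1.

Take the total order v_0 < v_1 < v_2 < v_3 on the vertex set. Then K (dimension 2) consists of the simplices:

  0-simplices (4): [v_0], [v_1], [v_2], [v_3]
  1-simplices (6): [v_0,v_1], [v_0,v_2], [v_0,v_3], [v_1,v_2], [v_1,v_3], [v_2,v_3]
  2-simplices (4): [v_0,v_1,v_2], [v_0,v_1,v_3], [v_0,v_2,v_3], [v_1,v_2,v_3]

so the chain groups are C_0 ≅ Z^4, C_1 ≅ Z^6, C_2 ≅ Z^4.

The boundary map ∂_1: C_1 → C_0 sends each edge [p,q] (with p < q) to q − p. For instance
  ∂[v_1,v_2] = [v_2] − [v_1].
The resulting 4×6 matrix has rank 3, and its Smith normal form has invariant factors (1,1,1).

Boundary ∂_2: C_2 → C_1 sends each 2-simplex [p,q,r] to [q,r] − [p,r] + [p,q]. For instance
  ∂[v_0,v_1,v_2] = [v_1,v_2] − [v_0,v_2] + [v_0,v_1],
  ∂[v_0,v_1,v_3] = [v_1,v_3] − [v_0,v_3] + [v_0,v_1].
The resulting 6×4 matrix has rank 3, and its Smith normal form has invariant factors (1,1,1).

Reading off H_k = ker ∂_k / im ∂_{k+1}:

  H_0: rank C_0 − rank ∂_1 = 4 − 3 = 1, and the invariant factors of ∂_1 are all 1, so H_0 ≅ Z.
  H_1: rank ker ∂_1 − rank ∂_2 = (6 − 3) − 3 = 0, and the invariant factors of ∂_2 are all 1, so H_1 ≅ 0.
  H_2: rank ker ∂_2 − rank ∂_3 = (4 − 3) − 0 = 1, and there is no ∂_3, so H_2 ≅ Z.

As a check, the Euler characteristic is 4 − 6 + 4 = 2, which agrees with 1 − 0 + 1 = 2.

Hence the Betti numbers are b_0 = 1, b_1 = 0, b_2 = 1.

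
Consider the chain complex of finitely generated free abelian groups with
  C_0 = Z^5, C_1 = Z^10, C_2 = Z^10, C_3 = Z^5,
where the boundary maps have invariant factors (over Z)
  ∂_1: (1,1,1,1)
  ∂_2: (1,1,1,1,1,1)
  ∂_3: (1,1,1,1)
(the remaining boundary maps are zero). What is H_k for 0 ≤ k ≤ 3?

H_0: b_0 = 5 − 0 − 4 = 1; torsion from ∂_1 factors > 1: none. So H_0 = Z.
H_1: b_1 = 10 − 4 − 6 = 0; torsion from ∂_2 factors > 1: none. So H_1 = 0.
H_2: b_2 = 10 − 6 − 4 = 0; torsion from ∂_3 factors > 1: none. So H_2 = 0.
H_3: b_3 = 5 − 4 − 0 = 1; torsion from ∂_4 factors > 1: none. So H_3 = Z.

H_0 = Z,  H_1 = 0,  H_2 = 0,  H_3 = Z.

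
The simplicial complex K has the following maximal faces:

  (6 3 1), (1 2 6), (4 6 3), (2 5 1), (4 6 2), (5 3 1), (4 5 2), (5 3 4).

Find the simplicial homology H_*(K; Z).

H_0 = Z,  H_1 = 0,  H_2 = Z.

We work with the vertex ordering 1 < 2 < 3 < 4 < 5 < 6. The simplices of K, each written with vertices in increasing order, are:

  0-simplices (6): [1], [2], [3], [4], [5], [6]
  1-simplices (12): [1,2], [1,3], [1,5], [1,6], [2,4], [2,5], [2,6], [3,4], [3,5], [3,6], [4,5], [4,6]
  2-simplices (8): [1,2,5], [1,2,6], [1,3,5], [1,3,6], [2,4,5], [2,4,6], [3,4,5], [3,4,6]

Hence C_0 ≅ Z^6, C_1 ≅ Z^12, C_2 ≅ Z^8.

Boundary ∂_1: C_1 → C_0 maps an edge to its endpoints' difference, ∂[p,q] = q − p. For instance
  ∂[1,2] = [2] − [1].
The resulting 6×12 matrix has rank 5, and its Smith normal form has invariant factors (1,1,1,1,1).

∂_2: C_2 → C_1 sends each 2-simplex [p,q,r] to [q,r] − [p,r] + [p,q]. For instance
  ∂[2,4,6] = [4,6] − [2,6] + [2,4],
  ∂[3,4,6] = [4,6] − [3,6] + [3,4].
As a 12×8 matrix over Z this has rank 7, with invariant factors (1,1,1,1,1,1,1).

Computing H_k = (kernel of ∂_k) / (image of ∂_{k+1}):

  H_0: rank C_0 − rank ∂_1 = 6 − 5 = 1, and the invariant factors of ∂_1 are all 1, so H_0 = Z.
  H_1: rank ker ∂_1 − rank ∂_2 = (12 − 5) − 7 = 0, and the invariant factors of ∂_2 are all 1, so H_1 = 0.
  H_2: rank ker ∂_2 − rank ∂_3 = (8 − 7) − 0 = 1, and there is no ∂_3, so H_2 = Z.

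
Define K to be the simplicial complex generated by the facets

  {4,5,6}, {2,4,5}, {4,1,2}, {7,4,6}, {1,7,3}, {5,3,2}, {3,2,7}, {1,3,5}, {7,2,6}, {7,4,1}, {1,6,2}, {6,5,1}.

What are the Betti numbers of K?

Fix the vertex order 1 < 2 < 3 < 4 < 5 < 6 < 7 and write every simplex with vertices in increasing order. Then dim K = 2 and the simplices of K are:

  0-simplices (7): [1], [2], [3], [4], [5], [6], [7]
  1-simplices (18): [1,2], [1,3], [1,4], [1,5], [1,6], [1,7], [2,3], [2,4], [2,5], [2,6], [2,7], [3,5], [3,7], [4,5], [4,6], [4,7], [5,6], [6,7]
  2-simplices (12): [1,2,4], [1,2,6], [1,3,5], [1,3,7], [1,4,7], [1,5,6], [2,3,5], [2,3,7], [2,4,5], [2,6,7], [4,5,6], [4,6,7]

Hence C_0 ≅ Z^7, C_1 ≅ Z^18, C_2 ≅ Z^12.

∂_1: C_1 → C_0 maps an edge to its endpoints' difference, ∂[p,q] = q − p. For instance
  ∂[2,6] = [6] − [2].
The 7×18 boundary matrix has rank 6 and Smith normal form diag(1,1,1,1,1,1).

The boundary map ∂_2: C_2 → C_1 acts by ∂[p,q,r] = [q,r] − [p,r] + [p,q]. For instance
  ∂[2,4,5] = [4,5] − [2,5] + [2,4],
  ∂[4,6,7] = [6,7] − [4,7] + [4,6].
The 18×12 boundary matrix has rank 12 and Smith normal form diag(1,1,1,1,1,1,1,1,1,1,1,2).

Computing H_k = (kernel of ∂_k) / (image of ∂_{k+1}):

  H_0: rank C_0 − rank ∂_1 = 7 − 6 = 1, and the invariant factors of ∂_1 are all 1, so H_0 ≅ Z.
  H_1: rank ker ∂_1 − rank ∂_2 = (18 − 6) − 12 = 0, and ∂_2 has invariant factor 2 > 1, so H_1 ≅ Z/2.
  H_2: rank ker ∂_2 − rank ∂_3 = (12 − 12) − 0 = 0, and there is no ∂_3, so H_2 ≅ 0.

Hence the Betti numbers are b_0 = 1, b_1 = 0, b_2 = 0.

b_0 = 1, b_1 = 0, b_2 = 0.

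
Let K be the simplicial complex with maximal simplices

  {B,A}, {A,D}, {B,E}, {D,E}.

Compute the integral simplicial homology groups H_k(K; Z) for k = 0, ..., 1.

Fix the vertex order A < B < D < E and write every simplex with vertices in increasing order. Then dim K = 1 and the simplices of K are:

  0-simplices (4): A, B, D, E
  1-simplices (4): AB, AD, BE, DE

Hence C_0 ≅ Z^4, C_1 ≅ Z^4.

The boundary map ∂_1: C_1 → C_0 sends each edge [p,q] (with p < q) to q − p. For instance
  ∂AB = B − A.
This gives a 4×4 integer matrix of rank 3; reducing to Smith normal form yields diagonal entries (1,1,1).

Now H_k = ker ∂_k / im ∂_{k+1}, so:

  H_0: rank C_0 − rank ∂_1 = 4 − 3 = 1, and the invariant factors of ∂_1 are all 1, so H_0 ≅ Z.
  H_1: rank ker ∂_1 − rank ∂_2 = (4 − 3) − 0 = 1, and there is no ∂_2, so H_1 ≅ Z.

H_0 ≅ Z,  H_1 ≅ Z.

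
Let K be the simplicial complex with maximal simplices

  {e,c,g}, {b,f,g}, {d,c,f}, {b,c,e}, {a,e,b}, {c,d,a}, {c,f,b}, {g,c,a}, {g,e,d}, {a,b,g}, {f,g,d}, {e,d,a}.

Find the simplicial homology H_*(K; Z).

Fix the vertex order a < b < c < d < e < f < g and write every simplex with vertices in increasing order. Then dim K = 2 and the simplices of K are:

  0-simplices (7): a, b, c, d, e, f, g
  1-simplices (18): ab, ac, ad, ae, ag, bc, be, bf, bg, cd, ce, cf, cg, de, df, dg, eg, fg
  2-simplices (12): abe, abg, acd, acg, ade, bce, bcf, bfg, cdf, ceg, deg, dfg

so the chain groups are C_0 ≅ Z^7, C_1 ≅ Z^18, C_2 ≅ Z^12.

The boundary map ∂_1: C_1 → C_0 is given by ∂[p,q] = [q] − [p].
This gives a 7×18 integer matrix of rank 6; reducing to Smith normal form yields diagonal entries (1,1,1,1,1,1).

∂_2: C_2 → C_1 sends each 2-simplex [p,q,r] to [q,r] − [p,r] + [p,q]. For instance
  ∂acd = cd − ad + ac,
  ∂deg = eg − dg + de.
The resulting 18×12 matrix has rank 12, and its Smith normal form has invariant factors (1,1,1,1,1,1,1,1,1,1,1,2).

From H_k ≅ ker(∂_k) / im(∂_{k+1}) we obtain:

  H_0: rank C_0 − rank ∂_1 = 7 − 6 = 1, and the invariant factors of ∂_1 are all 1, so H_0 ≅ Z.
  H_1: rank ker ∂_1 − rank ∂_2 = (18 − 6) − 12 = 0, and ∂_2 has invariant factor 2 > 1, so H_1 ≅ Z_2.
  H_2: rank ker ∂_2 − rank ∂_3 = (12 − 12) − 0 = 0, and there is no ∂_3, so H_2 ≅ 0.

As a check, the Euler characteristic is 7 − 18 + 12 = 1, which agrees with 1 − 0 + 0 = 1.
(K is a triangulation of the real projective plane RP^2.)

H_0 ≅ Z,  H_1 ≅ Z_2,  H_2 = 0.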